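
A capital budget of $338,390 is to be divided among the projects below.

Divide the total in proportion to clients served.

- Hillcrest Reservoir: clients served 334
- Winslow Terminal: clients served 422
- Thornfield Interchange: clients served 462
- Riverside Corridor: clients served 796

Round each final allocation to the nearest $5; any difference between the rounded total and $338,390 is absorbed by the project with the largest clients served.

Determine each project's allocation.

Combined clients served = 2,014.
Proportional shares: Hillcrest Reservoir 334/2,014 × $338,390 = 56,118.30; Winslow Terminal 422/2,014 × $338,390 = 70,903.96; Thornfield Interchange 462/2,014 × $338,390 = 77,624.72; Riverside Corridor 796/2,014 × $338,390 = 133,743.02.
After rounding ($5): Hillcrest Reservoir $56,120; Winslow Terminal $70,905; Thornfield Interchange $77,625; Riverside Corridor $133,745. Sum = $338,395.
Difference $338,390 − $338,395 = −$5 applied to largest clients served (Riverside Corridor): Riverside Corridor becomes $133,740.

Hillcrest Reservoir: $56,120; Winslow Terminal: $70,905; Thornfield Interchange: $77,625; Riverside Corridor: $133,740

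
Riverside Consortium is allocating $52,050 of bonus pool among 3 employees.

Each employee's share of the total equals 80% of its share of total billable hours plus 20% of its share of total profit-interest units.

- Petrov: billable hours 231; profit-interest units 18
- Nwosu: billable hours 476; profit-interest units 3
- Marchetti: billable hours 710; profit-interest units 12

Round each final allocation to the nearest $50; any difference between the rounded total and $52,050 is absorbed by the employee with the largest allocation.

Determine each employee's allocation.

Petrov: $12,450; Nwosu: $14,950; Marchetti: $24,650

Billable hours total 1,417; profit-interest units total 33.
Combined weights (80% billable hours + 20% profit-interest units): Petrov 0.2395; Nwosu 0.2869; Marchetti 0.4736.
Raw shares: Petrov 12,466.35; Nwosu 14,934.11; Marchetti 24,649.53.
At nearest $50: Petrov $12,450; Nwosu $14,950; Marchetti $24,650. Sum = $52,050.
Rounded total matches; no reconciliation needed.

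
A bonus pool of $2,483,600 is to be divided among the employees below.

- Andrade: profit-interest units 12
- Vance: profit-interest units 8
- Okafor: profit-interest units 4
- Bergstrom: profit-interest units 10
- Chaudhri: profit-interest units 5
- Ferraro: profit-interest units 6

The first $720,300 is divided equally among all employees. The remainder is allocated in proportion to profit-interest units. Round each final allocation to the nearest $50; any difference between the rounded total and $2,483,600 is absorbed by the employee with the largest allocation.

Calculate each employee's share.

Andrade: $590,250; Vance: $433,550; Okafor: $276,800; Bergstrom: $511,900; Chaudhri: $315,950; Ferraro: $355,150

Equal tier: $720,300 ÷ 6 = $120,050 apiece.
Remainder $1,763,300 by profit-interest units (total 45): Andrade 470,213.33 → $470,200; Vance 313,475.56 → $313,500; Okafor 156,737.78 → $156,750; Bergstrom 391,844.44 → $391,850; Chaudhri 195,922.22 → $195,900; Ferraro 235,106.67 → $235,100.
Totals: Andrade $120,050 + $470,200 = $590,250; Vance $120,050 + $313,500 = $433,550; Okafor $120,050 + $156,750 = $276,800; Bergstrom $120,050 + $391,850 = $511,900; Chaudhri $120,050 + $195,900 = $315,950; Ferraro $120,050 + $235,100 = $355,150.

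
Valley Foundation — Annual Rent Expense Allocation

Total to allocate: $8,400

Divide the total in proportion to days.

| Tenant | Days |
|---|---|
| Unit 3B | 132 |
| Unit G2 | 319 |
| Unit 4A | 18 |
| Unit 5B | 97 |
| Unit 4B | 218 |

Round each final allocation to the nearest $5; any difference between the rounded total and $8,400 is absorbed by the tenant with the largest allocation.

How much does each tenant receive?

Unit 3B: $1,415; Unit G2: $3,415; Unit 4A: $195; Unit 5B: $1,040; Unit 4B: $2,335

Days total: 784.
Raw shares: Unit 3B 132/784 × $8,400 = 1,414.29; Unit G2 319/784 × $8,400 = 3,417.86; Unit 4A 18/784 × $8,400 = 192.86; Unit 5B 97/784 × $8,400 = 1,039.29; Unit 4B 218/784 × $8,400 = 2,335.71.
Rounded to nearest $5: Unit 3B $1,415; Unit G2 $3,420; Unit 4A $195; Unit 5B $1,040; Unit 4B $2,335. Sum = $8,405.
Difference $8,400 − $8,405 = −$5 applied to largest allocation (Unit G2): Unit G2 becomes $3,415.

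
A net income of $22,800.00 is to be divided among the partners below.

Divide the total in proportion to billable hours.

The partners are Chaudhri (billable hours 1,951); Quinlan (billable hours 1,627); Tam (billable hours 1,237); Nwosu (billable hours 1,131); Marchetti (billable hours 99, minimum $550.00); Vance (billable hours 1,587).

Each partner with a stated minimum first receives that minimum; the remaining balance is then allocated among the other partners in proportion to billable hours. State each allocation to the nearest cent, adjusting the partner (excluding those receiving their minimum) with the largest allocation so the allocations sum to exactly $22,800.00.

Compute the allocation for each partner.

Chaudhri: $5,762.61 · Quinlan: $4,805.62 · Tam: $3,653.69 · Nwosu: $3,340.60 · Marchetti: $550.00 · Vance: $4,687.48

Guaranteed amounts: Marchetti $550.00. Remaining pool $22,250.00.
Remaining pool split over remaining billable hours 7,533: Chaudhri 5,762.6112 → $5,762.61; Quinlan 4,805.6219 → $4,805.62; Tam 3,653.6904 → $3,653.69; Nwosu 3,340.6014 → $3,340.60; Vance 4,687.4751 → $4,687.48.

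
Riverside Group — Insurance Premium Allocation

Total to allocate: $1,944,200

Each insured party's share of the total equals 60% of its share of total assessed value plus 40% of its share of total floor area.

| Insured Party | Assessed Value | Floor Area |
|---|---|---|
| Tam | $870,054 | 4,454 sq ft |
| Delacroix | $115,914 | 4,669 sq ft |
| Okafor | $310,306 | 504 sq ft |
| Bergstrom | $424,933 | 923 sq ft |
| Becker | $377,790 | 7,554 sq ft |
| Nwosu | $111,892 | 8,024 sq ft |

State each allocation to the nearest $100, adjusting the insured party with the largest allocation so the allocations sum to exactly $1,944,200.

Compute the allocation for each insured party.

Tam: $591,600 · Delacroix: $200,100 · Okafor: $178,700 · Bergstrom: $251,700 · Becker: $424,200 · Nwosu: $297,900

Assessed value total 2,210,889; floor area total 26,128.
Combined weights (60% assessed value + 40% floor area): Tam 0.3043; Delacroix 0.1029; Okafor 0.0919; Bergstrom 0.1295; Becker 0.2182; Nwosu 0.1532.
Proportional shares: Tam 591,632.03; Delacroix 200,128.33; Okafor 178,726.34; Bergstrom 251,677.61; Becker 424,170.45; Nwosu 297,865.24.
At nearest $100: Tam $591,600; Delacroix $200,100; Okafor $178,700; Bergstrom $251,700; Becker $424,200; Nwosu $297,900. Sum = $1,944,200.
Rounded total matches; no reconciliation needed.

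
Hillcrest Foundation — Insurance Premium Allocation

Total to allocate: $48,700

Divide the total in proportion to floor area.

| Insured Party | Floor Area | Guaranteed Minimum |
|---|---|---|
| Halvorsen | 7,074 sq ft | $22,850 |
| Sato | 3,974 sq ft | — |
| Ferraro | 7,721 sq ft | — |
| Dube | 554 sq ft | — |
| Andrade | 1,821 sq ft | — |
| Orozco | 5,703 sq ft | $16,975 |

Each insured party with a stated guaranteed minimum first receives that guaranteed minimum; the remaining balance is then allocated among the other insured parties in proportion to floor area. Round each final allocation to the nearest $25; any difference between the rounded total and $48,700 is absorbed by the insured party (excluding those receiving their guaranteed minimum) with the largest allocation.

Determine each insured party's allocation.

Fund the minimums — Halvorsen $22,850; Orozco $16,975. Balance $8,875.
Balance split over remaining floor area 14,070: Sato 2,506.70 → $2,500; Ferraro 4,870.21 → $4,875; Dube 349.45 → $350; Andrade 1,148.64 → $1,150.

Halvorsen: $22,850 | Sato: $2,500 | Ferraro: $4,875 | Dube: $350 | Andrade: $1,150 | Orozco: $16,975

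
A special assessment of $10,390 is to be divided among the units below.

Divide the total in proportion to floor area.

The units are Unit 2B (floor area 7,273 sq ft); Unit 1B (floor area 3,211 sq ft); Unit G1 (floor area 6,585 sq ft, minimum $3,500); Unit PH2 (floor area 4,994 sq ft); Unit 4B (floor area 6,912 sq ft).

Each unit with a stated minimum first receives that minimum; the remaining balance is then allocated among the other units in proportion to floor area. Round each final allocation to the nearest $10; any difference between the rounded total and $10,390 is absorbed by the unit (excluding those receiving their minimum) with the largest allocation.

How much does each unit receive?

Guaranteed amounts: Unit G1 $3,500. Residual $6,890.
Residual split over remaining floor area 22,390: Unit 2B 2,238.10 → $2,240; Unit 1B 988.11 → $990; Unit PH2 1,536.79 → $1,540; Unit 4B 2,127.01 → $2,130.
Rounding difference −$10 applied to Unit 2B → $2,230.

Unit 2B: $2,230 · Unit 1B: $990 · Unit G1: $3,500 · Unit PH2: $1,540 · Unit 4B: $2,130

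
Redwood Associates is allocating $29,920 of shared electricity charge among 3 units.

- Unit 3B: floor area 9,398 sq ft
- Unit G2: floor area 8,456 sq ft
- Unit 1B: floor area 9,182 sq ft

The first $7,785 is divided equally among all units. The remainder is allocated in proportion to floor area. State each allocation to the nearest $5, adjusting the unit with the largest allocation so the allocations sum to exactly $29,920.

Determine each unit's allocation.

Equal tier: $7,785 ÷ 3 = $2,595 apiece.
Remainder $22,135 by floor area (total 27,036): Unit 3B 7,694.36 → $7,695; Unit G2 6,923.12 → $6,925; Unit 1B 7,517.52 → $7,520.
Rounding difference −$5 on remainder applied to Unit 3B.
Totals: Unit 3B $2,595 + $7,690 = $10,285; Unit G2 $2,595 + $6,925 = $9,520; Unit 1B $2,595 + $7,520 = $10,115.

Unit 3B: $10,285; Unit G2: $9,520; Unit 1B: $10,115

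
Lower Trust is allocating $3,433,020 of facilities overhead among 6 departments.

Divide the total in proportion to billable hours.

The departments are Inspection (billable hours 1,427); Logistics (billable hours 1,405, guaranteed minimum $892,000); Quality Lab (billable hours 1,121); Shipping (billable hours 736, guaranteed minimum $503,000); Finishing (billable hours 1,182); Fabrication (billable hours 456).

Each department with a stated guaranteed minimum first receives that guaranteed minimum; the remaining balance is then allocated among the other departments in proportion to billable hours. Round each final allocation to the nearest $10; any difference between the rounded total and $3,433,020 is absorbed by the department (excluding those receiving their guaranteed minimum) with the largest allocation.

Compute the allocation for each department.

Inspection: $694,750 | Logistics: $892,000 | Quality Lab: $545,780 | Shipping: $503,000 | Finishing: $575,480 | Fabrication: $222,010

Fund the minimums — Logistics $892,000; Shipping $503,000. Balance $2,038,020.
Balance split over remaining billable hours 4,186: Inspection 694,757.42 → $694,760; Quality Lab 545,776.50 → $545,780; Finishing 575,475.31 → $575,480; Fabrication 222,010.78 → $222,010.
Rounding difference −$10 applied to Inspection → $694,750.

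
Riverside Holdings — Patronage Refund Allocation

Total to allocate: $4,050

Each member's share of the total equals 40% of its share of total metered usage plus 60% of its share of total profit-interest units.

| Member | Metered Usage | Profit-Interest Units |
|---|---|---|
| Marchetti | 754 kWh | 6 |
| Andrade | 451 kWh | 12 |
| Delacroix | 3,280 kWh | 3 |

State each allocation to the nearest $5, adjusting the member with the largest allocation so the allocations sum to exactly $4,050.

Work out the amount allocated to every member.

Marchetti: $965 | Andrade: $1,555 | Delacroix: $1,530

Totals — metered usage 4,485, profit-interest units 21.
Composite weights (40% metered usage + 60% profit-interest units): Marchetti 0.2387; Andrade 0.3831; Delacroix 0.3782.
Proportional shares: Marchetti 966.63; Andrade 1,551.47; Delacroix 1,531.89.
Rounded to nearest $5: Marchetti $965; Andrade $1,550; Delacroix $1,530. Sum = $4,045.
Difference $4,050 − $4,045 = +$5 applied to largest allocation (Andrade): Andrade becomes $1,555.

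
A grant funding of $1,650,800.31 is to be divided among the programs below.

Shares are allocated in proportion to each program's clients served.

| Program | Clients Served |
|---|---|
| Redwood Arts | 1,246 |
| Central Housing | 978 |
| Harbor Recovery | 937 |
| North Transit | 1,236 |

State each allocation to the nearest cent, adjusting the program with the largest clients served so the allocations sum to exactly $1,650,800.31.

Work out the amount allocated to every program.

Sum of clients served: 1,246 + 978 + 937 + 1,236 = 4,397.
Unrounded shares: Redwood Arts 467,795.5848; Central Housing 367,178.2359; Harbor Recovery 351,785.2833; North Transit 464,041.2061.
At nearest cent: Redwood Arts $467,795.58; Central Housing $367,178.24; Harbor Recovery $351,785.28; North Transit $464,041.21. Sum = $1,650,800.31.
No rounding difference to absorb.

Redwood Arts: $467,795.58 · Central Housing: $367,178.24 · Harbor Recovery: $351,785.28 · North Transit: $464,041.21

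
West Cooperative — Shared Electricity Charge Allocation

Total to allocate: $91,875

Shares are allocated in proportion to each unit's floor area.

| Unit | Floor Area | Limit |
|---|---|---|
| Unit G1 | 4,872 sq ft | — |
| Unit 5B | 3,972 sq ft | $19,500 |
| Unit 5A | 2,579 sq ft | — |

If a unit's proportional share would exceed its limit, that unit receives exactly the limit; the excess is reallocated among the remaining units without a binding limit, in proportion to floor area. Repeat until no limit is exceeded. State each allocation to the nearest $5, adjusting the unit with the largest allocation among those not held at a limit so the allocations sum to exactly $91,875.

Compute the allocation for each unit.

Sum of floor area: 11,423.
Pro-rata shares before constraints: Unit G1 39,185.42; Unit 5B 31,946.73; Unit 5A 20,742.85.
Capped: Unit 5B ($19,500); remaining pool $72,375 reallocated over remaining floor area 7,451.
Remaining shares: Unit G1 47,323.98 → $47,325; Unit 5A 25,051.02 → $25,050.

Unit G1: $47,325; Unit 5B: $19,500; Unit 5A: $25,050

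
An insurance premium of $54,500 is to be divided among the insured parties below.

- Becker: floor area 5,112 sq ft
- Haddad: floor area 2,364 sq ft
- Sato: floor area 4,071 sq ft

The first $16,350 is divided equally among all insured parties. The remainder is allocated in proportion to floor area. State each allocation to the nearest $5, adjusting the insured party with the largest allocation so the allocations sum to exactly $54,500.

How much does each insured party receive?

$16,350 shared equally gives $5,450 per insured party.
Remainder $38,150 by floor area (total 11,547): Becker 16,889.48 → $16,890; Haddad 7,810.39 → $7,810; Sato 13,450.13 → $13,450.
Totals: Becker $5,450 + $16,890 = $22,340; Haddad $5,450 + $7,810 = $13,260; Sato $5,450 + $13,450 = $18,900.

Becker: $22,340; Haddad: $13,260; Sato: $18,900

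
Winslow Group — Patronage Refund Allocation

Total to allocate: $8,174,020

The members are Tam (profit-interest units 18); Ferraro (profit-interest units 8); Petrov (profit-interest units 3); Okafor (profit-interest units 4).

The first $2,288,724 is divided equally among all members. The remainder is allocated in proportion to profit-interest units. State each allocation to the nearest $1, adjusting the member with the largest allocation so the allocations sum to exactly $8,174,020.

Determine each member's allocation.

Tam: $3,782,343; Ferraro: $1,998,919; Petrov: $1,107,208; Okafor: $1,285,550

First tranche $2,288,724 split equally: $572,181 each.
Remainder $5,885,296 by profit-interest units (total 33): Tam 3,210,161.45 → $3,210,161; Ferraro 1,426,738.42 → $1,426,738; Petrov 535,026.91 → $535,027; Okafor 713,369.21 → $713,369.
Rounding difference +$1 on remainder applied to Tam.
Totals: Tam $572,181 + $3,210,162 = $3,782,343; Ferraro $572,181 + $1,426,738 = $1,998,919; Petrov $572,181 + $535,027 = $1,107,208; Okafor $572,181 + $713,369 = $1,285,550.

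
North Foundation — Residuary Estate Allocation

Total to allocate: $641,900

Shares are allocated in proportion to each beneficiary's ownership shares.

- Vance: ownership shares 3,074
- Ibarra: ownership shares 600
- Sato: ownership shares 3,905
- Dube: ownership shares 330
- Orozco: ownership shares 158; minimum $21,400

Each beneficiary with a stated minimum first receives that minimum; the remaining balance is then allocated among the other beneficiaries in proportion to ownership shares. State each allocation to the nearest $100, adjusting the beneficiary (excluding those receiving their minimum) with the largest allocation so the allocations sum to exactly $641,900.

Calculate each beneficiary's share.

Minimums first: Orozco $21,400. Residual $620,500.
Residual split over remaining ownership shares 7,909: Vance 241,170.44 → $241,200; Ibarra 47,072.95 → $47,100; Sato 306,366.48 → $306,400; Dube 25,890.13 → $25,900.
Rounding difference −$100 applied to Sato → $306,300.

Vance: $241,200 | Ibarra: $47,100 | Sato: $306,300 | Dube: $25,900 | Orozco: $21,400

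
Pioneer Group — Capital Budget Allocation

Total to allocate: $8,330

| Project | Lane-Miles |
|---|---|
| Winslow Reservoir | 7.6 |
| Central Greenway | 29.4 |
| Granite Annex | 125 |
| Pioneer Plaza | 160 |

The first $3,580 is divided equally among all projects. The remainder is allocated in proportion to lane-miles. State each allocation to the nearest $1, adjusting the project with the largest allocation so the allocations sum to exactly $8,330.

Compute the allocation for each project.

Winslow Reservoir: $1,007; Central Greenway: $1,329; Granite Annex: $2,739; Pioneer Plaza: $3,255

Equal tier: $3,580 ÷ 4 = $895 apiece.
Remainder $4,750 by lane-miles (total 322): Winslow Reservoir 112.11 → $112; Central Greenway 433.70 → $434; Granite Annex 1,843.94 → $1,844; Pioneer Plaza 2,360.25 → $2,360.
Totals: Winslow Reservoir $895 + $112 = $1,007; Central Greenway $895 + $434 = $1,329; Granite Annex $895 + $1,844 = $2,739; Pioneer Plaza $895 + $2,360 = $3,255.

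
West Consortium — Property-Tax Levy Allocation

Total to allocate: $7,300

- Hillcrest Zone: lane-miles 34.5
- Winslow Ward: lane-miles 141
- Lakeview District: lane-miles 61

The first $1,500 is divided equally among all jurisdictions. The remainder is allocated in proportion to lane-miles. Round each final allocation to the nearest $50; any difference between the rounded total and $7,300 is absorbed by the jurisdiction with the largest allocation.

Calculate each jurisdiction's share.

Hillcrest Zone: $1,350 | Winslow Ward: $3,950 | Lakeview District: $2,000

$1,500 shared equally gives $500 per jurisdiction.
Remainder $5,800 by lane-miles (total 236.5): Hillcrest Zone 846.09 → $850; Winslow Ward 3,457.93 → $3,450; Lakeview District 1,495.98 → $1,500.
Totals: Hillcrest Zone $500 + $850 = $1,350; Winslow Ward $500 + $3,450 = $3,950; Lakeview District $500 + $1,500 = $2,000.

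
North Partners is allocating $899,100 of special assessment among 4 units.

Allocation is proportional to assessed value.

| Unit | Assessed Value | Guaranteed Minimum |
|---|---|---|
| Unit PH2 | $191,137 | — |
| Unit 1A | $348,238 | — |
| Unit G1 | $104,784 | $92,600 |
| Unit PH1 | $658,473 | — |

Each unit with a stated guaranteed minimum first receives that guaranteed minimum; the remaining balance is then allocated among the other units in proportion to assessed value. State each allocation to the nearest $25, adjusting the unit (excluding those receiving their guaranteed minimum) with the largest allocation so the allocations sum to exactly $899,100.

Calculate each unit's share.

Guaranteed amounts: Unit G1 $92,600. Balance $806,500.
Balance split over remaining assessed value 1,197,848: Unit PH2 128,690.78 → $128,700; Unit 1A 234,465.43 → $234,475; Unit PH1 443,343.79 → $443,350.
Rounding difference −$25 applied to Unit PH1 → $443,325.

Unit PH2: $128,700 · Unit 1A: $234,475 · Unit G1: $92,600 · Unit PH1: $443,325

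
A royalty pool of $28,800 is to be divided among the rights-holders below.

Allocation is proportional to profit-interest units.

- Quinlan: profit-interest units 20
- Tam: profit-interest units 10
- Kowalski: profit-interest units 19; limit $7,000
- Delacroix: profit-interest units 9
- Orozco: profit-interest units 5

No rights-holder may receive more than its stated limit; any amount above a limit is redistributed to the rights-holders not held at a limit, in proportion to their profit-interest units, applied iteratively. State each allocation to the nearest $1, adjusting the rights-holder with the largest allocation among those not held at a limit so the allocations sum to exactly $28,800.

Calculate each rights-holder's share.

Quinlan: $9,909 | Tam: $4,955 | Kowalski: $7,000 | Delacroix: $4,459 | Orozco: $2,477

Total profit-interest units = 63.
Pro-rata shares before constraints: Quinlan 9,142.86; Tam 4,571.43; Kowalski 8,685.71; Delacroix 4,114.29; Orozco 2,285.71.
Capped: Kowalski ($7,000); residual $21,800 reallocated over remaining profit-interest units 44.
Shares after redistribution: Quinlan 9,909.09 → $9,909; Tam 4,954.55 → $4,955; Delacroix 4,459.09 → $4,459; Orozco 2,477.27 → $2,477.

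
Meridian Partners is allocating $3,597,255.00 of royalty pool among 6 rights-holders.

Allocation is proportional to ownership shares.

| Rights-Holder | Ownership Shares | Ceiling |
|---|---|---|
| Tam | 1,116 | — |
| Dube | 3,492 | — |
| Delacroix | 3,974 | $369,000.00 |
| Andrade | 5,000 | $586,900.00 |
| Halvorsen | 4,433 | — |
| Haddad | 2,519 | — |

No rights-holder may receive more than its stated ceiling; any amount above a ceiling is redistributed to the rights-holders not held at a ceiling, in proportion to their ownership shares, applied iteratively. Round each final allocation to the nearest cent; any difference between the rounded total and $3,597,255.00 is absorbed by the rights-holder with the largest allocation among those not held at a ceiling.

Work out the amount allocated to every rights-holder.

Tam: $254,995.86 | Dube: $797,890.28 | Delacroix: $369,000.00 | Andrade: $586,900.00 | Halvorsen: $1,012,900.24 | Haddad: $575,568.62

Sum of ownership shares: 20,534.
Unconstrained shares: Tam 195,506.7975; Dube 611,747.0761; Delacroix 696,186.3918; Andrade 875,926.5121; Halvorsen 776,596.4457; Haddad 441,291.7768.
Held at cap: Delacroix ($369,000.00), Andrade ($586,900.00); balance $2,641,355.00 reallocated over remaining ownership shares 11,560.
Shares after redistribution: Tam 254,995.8633 → $254,995.86; Dube 797,890.2820 → $797,890.28; Halvorsen 1,012,900.2349 → $1,012,900.23; Haddad 575,568.6198 → $575,568.62.
Rounding difference +$0.01 applied to Halvorsen → $1,012,900.24.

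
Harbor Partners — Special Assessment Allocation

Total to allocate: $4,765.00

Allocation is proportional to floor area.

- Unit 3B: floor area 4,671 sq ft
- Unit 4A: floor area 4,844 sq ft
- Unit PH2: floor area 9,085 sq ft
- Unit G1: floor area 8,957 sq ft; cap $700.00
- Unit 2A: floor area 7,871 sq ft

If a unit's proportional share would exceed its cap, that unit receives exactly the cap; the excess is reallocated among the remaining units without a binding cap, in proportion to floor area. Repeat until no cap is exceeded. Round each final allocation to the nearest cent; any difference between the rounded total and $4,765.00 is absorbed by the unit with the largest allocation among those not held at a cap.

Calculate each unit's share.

Unit 3B: $717.30; Unit 4A: $743.87; Unit PH2: $1,395.13; Unit G1: $700.00; Unit 2A: $1,208.70

Total floor area = 35,428.
Pro-rata shares before constraints: Unit 3B 628.2408; Unit 4A 651.5090; Unit PH2 1,221.9156; Unit G1 1,204.6998; Unit 2A 1,058.6348.
Capped: Unit G1 ($700.00); balance $4,065.00 reallocated over remaining floor area 26,471.
Remaining shares: Unit 3B 717.2987 → $717.30; Unit 4A 743.8654 → $743.87; Unit PH2 1,395.1315 → $1,395.13; Unit 2A 1,208.7044 → $1,208.70.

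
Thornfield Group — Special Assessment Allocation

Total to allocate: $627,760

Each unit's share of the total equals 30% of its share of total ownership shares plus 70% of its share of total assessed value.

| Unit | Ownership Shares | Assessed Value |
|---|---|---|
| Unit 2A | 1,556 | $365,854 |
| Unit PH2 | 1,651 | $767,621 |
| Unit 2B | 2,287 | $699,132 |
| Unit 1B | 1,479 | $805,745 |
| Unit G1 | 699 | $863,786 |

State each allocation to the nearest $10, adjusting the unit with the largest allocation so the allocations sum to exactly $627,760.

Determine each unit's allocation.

Totals — ownership shares 7,672, assessed value 3,502,138.
Composite weights (30% ownership shares + 70% assessed value): Unit 2A 0.1340; Unit PH2 0.2180; Unit 2B 0.2292; Unit 1B 0.2189; Unit G1 0.2000.
Unrounded shares: Unit 2A 84,101.48; Unit PH2 136,845.35; Unit 2B 143,863.84; Unit 1B 137,406.81; Unit G1 125,542.52.
After rounding ($10): Unit 2A $84,100; Unit PH2 $136,850; Unit 2B $143,860; Unit 1B $137,410; Unit G1 $125,540. Sum = $627,760.
No rounding difference to absorb.

Unit 2A: $84,100 | Unit PH2: $136,850 | Unit 2B: $143,860 | Unit 1B: $137,410 | Unit G1: $125,540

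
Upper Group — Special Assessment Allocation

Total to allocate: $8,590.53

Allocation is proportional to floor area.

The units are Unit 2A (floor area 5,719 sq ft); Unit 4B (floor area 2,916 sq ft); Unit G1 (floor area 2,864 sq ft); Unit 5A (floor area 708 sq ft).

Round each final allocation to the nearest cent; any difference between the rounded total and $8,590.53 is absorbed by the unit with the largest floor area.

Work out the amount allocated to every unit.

Total floor area = 5,719 + 2,916 + 2,864 + 708 = 12,207.
Pro-rata amounts: Unit 2A 4,024.6777; Unit 4B 2,052.1001; Unit G1 2,015.5057; Unit 5A 498.2465.
At nearest cent: Unit 2A $4,024.68; Unit 4B $2,052.10; Unit G1 $2,015.51; Unit 5A $498.25. Sum = $8,590.54.
Difference $8,590.53 − $8,590.54 = −$0.01 applied to largest floor area (Unit 2A): Unit 2A becomes $4,024.67.

Unit 2A: $4,024.67; Unit 4B: $2,052.10; Unit G1: $2,015.51; Unit 5A: $498.25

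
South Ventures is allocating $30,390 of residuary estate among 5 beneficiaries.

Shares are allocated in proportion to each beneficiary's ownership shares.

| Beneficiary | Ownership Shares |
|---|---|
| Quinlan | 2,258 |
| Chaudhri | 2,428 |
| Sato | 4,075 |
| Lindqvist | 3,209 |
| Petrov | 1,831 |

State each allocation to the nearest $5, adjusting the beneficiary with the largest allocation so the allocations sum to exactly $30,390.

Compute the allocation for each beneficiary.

Total ownership shares = 13,801.
Proportional shares: Quinlan 2,258/13,801 × $30,390 = 4,972.15; Chaudhri 2,428/13,801 × $30,390 = 5,346.49; Sato 4,075/13,801 × $30,390 = 8,973.21; Lindqvist 3,209/13,801 × $30,390 = 7,066.26; Petrov 1,831/13,801 × $30,390 = 4,031.89.
Rounded to nearest $5: Quinlan $4,970; Chaudhri $5,345; Sato $8,975; Lindqvist $7,065; Petrov $4,030. Sum = $30,385.
Difference $30,390 − $30,385 = +$5 applied to largest allocation (Sato): Sato becomes $8,980.

Quinlan: $4,970 · Chaudhri: $5,345 · Sato: $8,980 · Lindqvist: $7,065 · Petrov: $4,030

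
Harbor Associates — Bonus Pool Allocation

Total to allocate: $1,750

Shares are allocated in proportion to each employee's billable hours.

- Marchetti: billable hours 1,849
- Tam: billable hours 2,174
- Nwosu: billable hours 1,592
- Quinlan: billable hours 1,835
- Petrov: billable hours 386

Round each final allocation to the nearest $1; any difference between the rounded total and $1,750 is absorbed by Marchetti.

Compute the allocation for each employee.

Billable hours total: 7,836.
Pro-rata amounts: Marchetti 1,849/7,836 × $1,750 = 412.93; Tam 2,174/7,836 × $1,750 = 485.52; Nwosu 1,592/7,836 × $1,750 = 355.54; Quinlan 1,835/7,836 × $1,750 = 409.81; Petrov 386/7,836 × $1,750 = 86.20.
At nearest $1: Marchetti $413; Tam $486; Nwosu $356; Quinlan $410; Petrov $86. Sum = $1,751.
Difference $1,750 − $1,751 = −$1 applied to Marchetti: Marchetti becomes $412.

Marchetti: $412 | Tam: $486 | Nwosu: $356 | Quinlan: $410 | Petrov: $86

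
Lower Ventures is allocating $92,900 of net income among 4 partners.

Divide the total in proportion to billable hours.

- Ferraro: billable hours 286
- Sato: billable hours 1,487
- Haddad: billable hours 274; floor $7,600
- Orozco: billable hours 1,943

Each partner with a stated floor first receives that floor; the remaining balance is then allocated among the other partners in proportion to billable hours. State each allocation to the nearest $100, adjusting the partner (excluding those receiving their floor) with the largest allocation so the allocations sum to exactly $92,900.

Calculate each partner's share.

Guaranteed amounts: Haddad $7,600. Balance $85,300.
Balance split over remaining billable hours 3,716: Ferraro 6,565.07 → $6,600; Sato 34,133.77 → $34,100; Orozco 44,601.16 → $44,600.

Ferraro: $6,600 | Sato: $34,100 | Haddad: $7,600 | Orozco: $44,600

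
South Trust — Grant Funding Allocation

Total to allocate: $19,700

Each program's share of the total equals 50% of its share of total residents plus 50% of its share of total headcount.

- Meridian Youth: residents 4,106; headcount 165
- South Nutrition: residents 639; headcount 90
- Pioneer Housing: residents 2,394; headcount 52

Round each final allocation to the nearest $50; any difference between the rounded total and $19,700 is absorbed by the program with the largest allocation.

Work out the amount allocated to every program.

Residents total 7,139; headcount total 307.
Blended shares (50% residents + 50% headcount): Meridian Youth 0.5563; South Nutrition 0.1913; Pioneer Housing 0.2524.
Unrounded shares: Meridian Youth 10,959.21; South Nutrition 3,769.28; Pioneer Housing 4,971.51.
At nearest $50: Meridian Youth $10,950; South Nutrition $3,750; Pioneer Housing $4,950. Sum = $19,650.
Difference $19,700 − $19,650 = +$50 applied to largest allocation (Meridian Youth): Meridian Youth becomes $11,000.

Meridian Youth: $11,000; South Nutrition: $3,750; Pioneer Housing: $4,950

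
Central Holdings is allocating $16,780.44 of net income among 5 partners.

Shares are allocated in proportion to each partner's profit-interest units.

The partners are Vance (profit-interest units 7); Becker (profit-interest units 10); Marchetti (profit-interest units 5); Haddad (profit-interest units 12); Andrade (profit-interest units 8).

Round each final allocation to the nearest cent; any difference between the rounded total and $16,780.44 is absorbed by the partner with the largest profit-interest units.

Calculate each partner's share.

Vance: $2,796.74 | Becker: $3,995.34 | Marchetti: $1,997.67 | Haddad: $4,794.42 | Andrade: $3,196.27

Profit-interest units total: 7 + 10 + 5 + 12 + 8 = 42.
Raw shares: Vance 2,796.7400; Becker 3,995.3429; Marchetti 1,997.6714; Haddad 4,794.4114; Andrade 3,196.2743.
At nearest cent: Vance $2,796.74; Becker $3,995.34; Marchetti $1,997.67; Haddad $4,794.41; Andrade $3,196.27. Sum = $16,780.43.
Difference $16,780.44 − $16,780.43 = +$0.01 applied to largest profit-interest units (Haddad): Haddad becomes $4,794.42.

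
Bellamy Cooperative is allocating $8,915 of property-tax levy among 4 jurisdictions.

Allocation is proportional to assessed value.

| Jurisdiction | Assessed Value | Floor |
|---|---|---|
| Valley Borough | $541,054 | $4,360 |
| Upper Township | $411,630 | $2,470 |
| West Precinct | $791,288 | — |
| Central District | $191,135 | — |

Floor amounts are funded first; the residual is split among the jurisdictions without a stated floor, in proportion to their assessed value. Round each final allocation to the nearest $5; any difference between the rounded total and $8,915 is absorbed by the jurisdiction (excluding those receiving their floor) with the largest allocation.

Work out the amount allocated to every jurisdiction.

Valley Borough: $4,360 | Upper Township: $2,470 | West Precinct: $1,680 | Central District: $405

Minimums first: Valley Borough $4,360; Upper Township $2,470. Remaining pool $2,085.
Remaining pool split over remaining assessed value 982,423: West Precinct 1,679.35 → $1,680; Central District 405.65 → $405.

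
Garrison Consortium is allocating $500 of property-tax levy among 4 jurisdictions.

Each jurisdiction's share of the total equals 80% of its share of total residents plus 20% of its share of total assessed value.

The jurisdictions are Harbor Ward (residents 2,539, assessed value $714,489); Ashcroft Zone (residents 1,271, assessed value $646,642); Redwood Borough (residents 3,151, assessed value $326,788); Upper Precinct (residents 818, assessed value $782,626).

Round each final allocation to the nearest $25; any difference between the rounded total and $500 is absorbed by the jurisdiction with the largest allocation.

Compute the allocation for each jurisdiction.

Totals — residents 7,779, assessed value 2,470,545.
Blended shares (80% residents + 20% assessed value): Harbor Ward 0.3190; Ashcroft Zone 0.1831; Redwood Borough 0.3505; Upper Precinct 0.1475.
Raw shares: Harbor Ward 159.48; Ashcroft Zone 91.53; Redwood Borough 175.25; Upper Precinct 73.74.
After rounding ($25): Harbor Ward $150; Ashcroft Zone $100; Redwood Borough $175; Upper Precinct $75. Sum = $500.
No rounding difference to absorb.

Harbor Ward: $150 · Ashcroft Zone: $100 · Redwood Borough: $175 · Upper Precinct: $75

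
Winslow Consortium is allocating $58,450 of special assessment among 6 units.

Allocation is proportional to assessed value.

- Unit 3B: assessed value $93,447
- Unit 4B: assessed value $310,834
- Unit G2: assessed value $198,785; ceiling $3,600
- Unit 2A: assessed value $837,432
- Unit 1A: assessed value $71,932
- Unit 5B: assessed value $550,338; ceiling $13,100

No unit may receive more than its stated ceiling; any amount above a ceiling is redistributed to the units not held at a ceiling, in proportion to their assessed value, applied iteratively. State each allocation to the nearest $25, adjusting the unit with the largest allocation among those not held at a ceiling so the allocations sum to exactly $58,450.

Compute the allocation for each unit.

Unit 3B: $2,975 | Unit 4B: $9,875 | Unit G2: $3,600 | Unit 2A: $26,625 | Unit 1A: $2,275 | Unit 5B: $13,100

Total assessed value = 2,062,768.
Proportional shares (ignoring caps): Unit 3B 2,647.89; Unit 4B 8,807.70; Unit G2 5,632.71; Unit 2A 23,729.23; Unit 1A 2,038.24; Unit 5B 15,594.22.
Held at cap: Unit G2 ($3,600), Unit 5B ($13,100); balance $41,750 reallocated over remaining assessed value 1,313,645.
Remaining shares: Unit 3B 2,969.91 → $2,975; Unit 4B 9,878.86 → $9,875; Unit 2A 26,615.09 → $26,625; Unit 1A 2,286.13 → $2,275.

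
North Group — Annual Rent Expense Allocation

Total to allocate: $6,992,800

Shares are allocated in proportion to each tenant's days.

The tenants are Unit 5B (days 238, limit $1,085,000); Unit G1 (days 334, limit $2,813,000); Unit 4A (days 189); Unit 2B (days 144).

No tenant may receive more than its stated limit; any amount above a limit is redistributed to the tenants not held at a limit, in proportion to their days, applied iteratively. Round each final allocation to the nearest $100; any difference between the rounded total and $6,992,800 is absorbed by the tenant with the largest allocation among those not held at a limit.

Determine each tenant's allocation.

Combined days = 905.
Unconstrained shares: Unit 5B 1,838,990.50; Unit G1 2,580,768.18; Unit 4A 1,460,374.81; Unit 2B 1,112,666.52.
Cap binds for Unit 5B ($1,085,000); remaining pool $5,907,800 reallocated over remaining days 667.
Cap binds for Unit G1 ($2,813,000); remaining pool $3,094,800 reallocated over remaining days 333.
Shares after redistribution: Unit 4A 1,756,508.11 → $1,756,500; Unit 2B 1,338,291.89 → $1,338,300.

Unit 5B: $1,085,000 | Unit G1: $2,813,000 | Unit 4A: $1,756,500 | Unit 2B: $1,338,300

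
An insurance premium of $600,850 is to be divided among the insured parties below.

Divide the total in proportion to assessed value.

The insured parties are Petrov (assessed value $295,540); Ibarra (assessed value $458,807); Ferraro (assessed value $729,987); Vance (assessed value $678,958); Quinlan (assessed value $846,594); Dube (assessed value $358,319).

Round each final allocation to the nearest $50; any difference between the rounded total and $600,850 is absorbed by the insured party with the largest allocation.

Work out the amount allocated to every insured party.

Petrov: $52,700; Ibarra: $81,850; Ferraro: $130,200; Vance: $121,100; Quinlan: $151,100; Dube: $63,900

Total assessed value = 3,368,205.
Unrounded shares: Petrov 295,540/3,368,205 × $600,850 = 52,721.02; Ibarra 458,807/3,368,205 × $600,850 = 81,846.02; Ferraro 729,987/3,368,205 × $600,850 = 130,221.49; Vance 678,958/3,368,205 × $600,850 = 121,118.49; Quinlan 846,594/3,368,205 × $600,850 = 151,022.88; Dube 358,319/3,368,205 × $600,850 = 63,920.09.
After rounding ($50): Petrov $52,700; Ibarra $81,850; Ferraro $130,200; Vance $121,100; Quinlan $151,000; Dube $63,900. Sum = $600,750.
Difference $600,850 − $600,750 = +$100 applied to largest allocation (Quinlan): Quinlan becomes $151,100.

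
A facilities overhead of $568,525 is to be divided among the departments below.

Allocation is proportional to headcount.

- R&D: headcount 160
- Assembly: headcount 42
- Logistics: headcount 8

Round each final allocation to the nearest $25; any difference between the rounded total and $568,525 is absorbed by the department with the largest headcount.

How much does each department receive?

Total headcount = 210.
Pro-rata amounts: R&D 160/210 × $568,525 = 433,161.90; Assembly 42/210 × $568,525 = 113,705.00; Logistics 8/210 × $568,525 = 21,658.10.
Rounded to nearest $25: R&D $433,150; Assembly $113,700; Logistics $21,650. Sum = $568,500.
Difference $568,525 − $568,500 = +$25 applied to largest headcount (R&D): R&D becomes $433,175.

R&D: $433,175 · Assembly: $113,700 · Logistics: $21,650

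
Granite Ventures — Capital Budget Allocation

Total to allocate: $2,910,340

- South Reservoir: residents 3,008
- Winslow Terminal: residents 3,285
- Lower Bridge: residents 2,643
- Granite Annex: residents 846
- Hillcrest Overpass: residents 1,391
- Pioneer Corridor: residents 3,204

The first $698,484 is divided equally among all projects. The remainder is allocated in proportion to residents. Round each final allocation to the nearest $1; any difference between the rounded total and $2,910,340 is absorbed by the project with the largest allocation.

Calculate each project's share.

Equal tier: $698,484 ÷ 6 = $116,414 apiece.
Remainder $2,211,856 by residents (total 14,377): South Reservoir 462,771.29 → $462,771; Winslow Terminal 505,386.87 → $505,387; Lower Bridge 406,617.19 → $406,617; Granite Annex 130,154.43 → $130,154; Hillcrest Overpass 214,000.95 → $214,001; Pioneer Corridor 492,925.27 → $492,925.
Rounding difference +$1 on remainder applied to Winslow Terminal.
Totals: South Reservoir $116,414 + $462,771 = $579,185; Winslow Terminal $116,414 + $505,388 = $621,802; Lower Bridge $116,414 + $406,617 = $523,031; Granite Annex $116,414 + $130,154 = $246,568; Hillcrest Overpass $116,414 + $214,001 = $330,415; Pioneer Corridor $116,414 + $492,925 = $609,339.

South Reservoir: $579,185 · Winslow Terminal: $621,802 · Lower Bridge: $523,031 · Granite Annex: $246,568 · Hillcrest Overpass: $330,415 · Pioneer Corridor: $609,339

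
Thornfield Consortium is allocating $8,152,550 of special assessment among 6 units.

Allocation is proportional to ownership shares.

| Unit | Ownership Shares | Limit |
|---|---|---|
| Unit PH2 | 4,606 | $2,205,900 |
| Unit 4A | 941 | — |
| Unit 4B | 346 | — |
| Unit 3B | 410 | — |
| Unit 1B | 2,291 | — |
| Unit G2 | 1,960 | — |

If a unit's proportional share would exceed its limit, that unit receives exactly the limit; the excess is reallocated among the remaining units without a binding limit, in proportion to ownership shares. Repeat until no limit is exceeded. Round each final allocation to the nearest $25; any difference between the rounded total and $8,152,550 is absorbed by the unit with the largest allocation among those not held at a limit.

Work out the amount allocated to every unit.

Unit PH2: $2,205,900; Unit 4A: $940,775; Unit 4B: $345,925; Unit 3B: $409,900; Unit 1B: $2,290,500; Unit G2: $1,959,550

Combined ownership shares = 10,554.
Unconstrained shares: Unit PH2 3,557,953.88; Unit 4A 726,885.50; Unit 4B 267,271.39; Unit 3B 316,708.88; Unit 1B 1,769,707.41; Unit G2 1,514,022.93.
Held at cap: Unit PH2 ($2,205,900); remaining pool $5,946,650 reallocated over remaining ownership shares 5,948.
Redistributed shares: Unit 4A 940,786.42 → $940,775; Unit 4B 345,921.47 → $345,925; Unit 3B 409,906.94 → $409,900; Unit 1B 2,290,480.02 → $2,290,475; Unit G2 1,959,555.14 → $1,959,550.
Rounding difference +$25 applied to Unit 1B → $2,290,500.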